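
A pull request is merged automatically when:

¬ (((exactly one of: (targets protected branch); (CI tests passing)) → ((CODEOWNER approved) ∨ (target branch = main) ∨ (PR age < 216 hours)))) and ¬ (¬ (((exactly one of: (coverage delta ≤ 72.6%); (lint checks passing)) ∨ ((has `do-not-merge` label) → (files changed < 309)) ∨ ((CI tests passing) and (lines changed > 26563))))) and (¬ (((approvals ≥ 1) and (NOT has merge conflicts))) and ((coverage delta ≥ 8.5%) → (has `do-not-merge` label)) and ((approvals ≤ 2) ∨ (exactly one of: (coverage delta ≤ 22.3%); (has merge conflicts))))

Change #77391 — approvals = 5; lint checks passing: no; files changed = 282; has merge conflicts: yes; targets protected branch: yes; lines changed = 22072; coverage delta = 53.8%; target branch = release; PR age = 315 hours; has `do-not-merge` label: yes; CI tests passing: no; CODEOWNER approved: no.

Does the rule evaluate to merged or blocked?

Atomic conditions:
  targets protected branch: yes → true
  CI tests passing: no → false
  CODEOWNER approved: no → false
  target branch = main: release == main is false
  PR age < 216 hours: 315 < 216 is false
  coverage delta ≤ 72.6%: 53.8 ≤ 72.6 is true
  lint checks passing: no → false
  has `do-not-merge` label: yes → true
  files changed < 309: 282 < 309 is true
  lines changed > 26563: 22072 > 26563 is false
  approvals ≥ 1: 5 ≥ 1 is true
  NOT has merge conflicts: yes → false
  coverage delta ≥ 8.5%: 53.8 ≥ 8.5 is true
  approvals ≤ 2: 5 ≤ 2 is false
  coverage delta ≤ 22.3%: 53.8 ≤ 22.3 is false
  has merge conflicts: yes → true
Combine:
[1.1.1] exactly-one(true, false) = true
[1.1.2] false OR false OR false = false
[1.1] true → false = false
[1] NOT false = true
[2.1.1.1] exactly-one(true, false) = true
[2.1.1.2] true → true = true
[2.1.1.3] false AND false = false
[2.1.1] true OR true OR false = true
[2.1] NOT true = false
[2] NOT false = true
[3.1.1] true AND false = false
[3.1] NOT false = true
[3.2] true → true = true
[3.3.2] exactly-one(false, true) = true
[3.3] false OR true = true
[3] true AND true AND true = true
[root] true AND true AND true = true
Overall: true → merged

Merged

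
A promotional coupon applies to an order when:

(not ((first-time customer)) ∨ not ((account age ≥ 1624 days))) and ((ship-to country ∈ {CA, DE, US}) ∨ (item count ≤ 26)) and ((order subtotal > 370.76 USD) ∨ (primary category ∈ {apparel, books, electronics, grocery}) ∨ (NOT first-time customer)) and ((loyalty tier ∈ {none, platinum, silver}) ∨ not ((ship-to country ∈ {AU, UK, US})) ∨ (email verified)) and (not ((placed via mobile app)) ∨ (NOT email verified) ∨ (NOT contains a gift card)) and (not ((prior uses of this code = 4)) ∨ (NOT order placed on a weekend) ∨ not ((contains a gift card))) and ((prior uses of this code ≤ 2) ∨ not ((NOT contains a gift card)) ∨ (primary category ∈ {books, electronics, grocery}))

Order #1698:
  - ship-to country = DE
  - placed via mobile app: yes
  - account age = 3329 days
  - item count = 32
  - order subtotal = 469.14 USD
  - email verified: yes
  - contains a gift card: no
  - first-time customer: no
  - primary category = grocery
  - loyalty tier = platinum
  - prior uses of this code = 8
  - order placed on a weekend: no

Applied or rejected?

Atomic conditions:
  first-time customer: no → false
  account age ≥ 1624 days: 3329 ≥ 1624 is true
  ship-to country ∈ {CA, DE, US}: DE is in the set → true
  item count ≤ 26: 32 ≤ 26 is false
  order subtotal > 370.76 USD: 469.14 > 370.76 is true
  primary category ∈ {apparel, books, electronics, grocery}: grocery is in the set → true
  NOT first-time customer: no → true
  loyalty tier ∈ {none, platinum, silver}: platinum is in the set → true
  ship-to country ∈ {AU, UK, US}: DE is not in the set → false
  email verified: yes → true
  placed via mobile app: yes → true
  NOT email verified: yes → false
  NOT contains a gift card: no → true
  prior uses of this code = 4: 8 == 4 is false
  NOT order placed on a weekend: no → true
  contains a gift card: no → false
  prior uses of this code ≤ 2: 8 ≤ 2 is false
  primary category ∈ {books, electronics, grocery}: grocery is in the set → true
Combine:
[1.1] NOT false = true
[1.2] NOT true = false
[1] true OR false = true
[2] true OR false = true
[3] true OR true OR true = true
[4.2] NOT false = true
[4] true OR true OR true = true
[5.1] NOT true = false
[5] false OR false OR true = true
[6.1] NOT false = true
[6.3] NOT false = true
[6] true OR true OR true = true
[7.2] NOT true = false
[7] false OR false OR true = true
[root] true AND true AND true AND true AND true AND true AND true = true
Overall: true → applied

Applied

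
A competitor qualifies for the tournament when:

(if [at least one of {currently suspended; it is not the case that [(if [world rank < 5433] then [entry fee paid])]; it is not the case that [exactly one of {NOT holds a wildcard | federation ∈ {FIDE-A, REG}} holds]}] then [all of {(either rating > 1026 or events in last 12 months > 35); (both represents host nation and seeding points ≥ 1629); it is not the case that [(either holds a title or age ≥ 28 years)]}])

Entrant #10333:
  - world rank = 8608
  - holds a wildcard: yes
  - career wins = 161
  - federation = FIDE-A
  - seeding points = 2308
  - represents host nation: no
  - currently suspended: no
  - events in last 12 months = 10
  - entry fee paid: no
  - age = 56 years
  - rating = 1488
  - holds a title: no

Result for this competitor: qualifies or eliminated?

Atomic conditions:
  currently suspended: no → false
  world rank < 5433: 8608 < 5433 is false
  entry fee paid: no → false
  NOT holds a wildcard: yes → false
  federation ∈ {FIDE-A, REG}: FIDE-A is in the set → true
  rating > 1026: 1488 > 1026 is true
  events in last 12 months > 35: 10 > 35 is false
  represents host nation: no → false
  seeding points ≥ 1629: 2308 ≥ 1629 is true
  holds a title: no → false
  age ≥ 28 years: 56 ≥ 28 is true
Combine:
[1.2.1] false → false (antecedent false ⇒ implication holds) = true
[1.2] NOT true = false
[1.3.1] exactly-one(false, true) = true
[1.3] NOT true = false
[1] false OR false OR false = false
[2.1] true OR false = true
[2.2] false AND true = false
[2.3.1] false OR true = true
[2.3] NOT true = false
[2] true AND false AND false = false
[root] false → false (antecedent false ⇒ implication holds) = true
Overall: true → qualifies

Qualifies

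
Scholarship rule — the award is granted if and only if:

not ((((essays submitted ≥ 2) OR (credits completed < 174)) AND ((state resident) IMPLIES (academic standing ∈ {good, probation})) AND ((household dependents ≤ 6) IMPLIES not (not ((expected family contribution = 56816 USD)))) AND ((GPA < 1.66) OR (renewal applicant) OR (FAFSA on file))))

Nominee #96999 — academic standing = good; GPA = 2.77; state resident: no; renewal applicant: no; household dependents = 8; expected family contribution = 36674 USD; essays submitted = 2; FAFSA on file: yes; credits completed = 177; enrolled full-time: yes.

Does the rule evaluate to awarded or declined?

Declined

Atomic conditions:
  essays submitted ≥ 2: 2 ≥ 2 is true
  credits completed < 174: 177 < 174 is false
  state resident: no → false
  academic standing ∈ {good, probation}: good is in the set → true
  household dependents ≤ 6: 8 ≤ 6 is false
  expected family contribution = 56816 USD: 36674 == 56816 is false
  GPA < 1.66: 2.77 < 1.66 is false
  renewal applicant: no → false
  FAFSA on file: yes → true
Combine:
[1.1] true OR false = true
[1.2] false → true (antecedent false ⇒ implication holds) = true
[1.3.2.1] NOT false = true
[1.3.2] NOT true = false
[1.3] false → false (antecedent false ⇒ implication holds) = true
[1.4] false OR false OR true = true
[1] true AND true AND true AND true = true
[root] NOT true = false
Overall: false → declined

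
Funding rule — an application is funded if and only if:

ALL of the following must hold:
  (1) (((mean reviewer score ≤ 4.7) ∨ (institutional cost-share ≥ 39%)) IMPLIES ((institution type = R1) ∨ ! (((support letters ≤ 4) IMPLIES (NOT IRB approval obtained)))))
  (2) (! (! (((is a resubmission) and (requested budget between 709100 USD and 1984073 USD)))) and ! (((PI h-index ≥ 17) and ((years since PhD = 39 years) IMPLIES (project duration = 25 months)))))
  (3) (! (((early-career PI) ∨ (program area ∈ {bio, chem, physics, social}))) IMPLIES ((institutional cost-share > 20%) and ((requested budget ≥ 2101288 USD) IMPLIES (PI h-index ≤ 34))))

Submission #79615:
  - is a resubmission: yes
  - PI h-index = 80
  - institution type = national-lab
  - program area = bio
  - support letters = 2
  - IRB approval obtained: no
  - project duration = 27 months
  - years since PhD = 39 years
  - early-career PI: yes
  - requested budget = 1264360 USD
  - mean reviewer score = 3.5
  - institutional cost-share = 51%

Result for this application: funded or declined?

Atomic conditions:
  mean reviewer score ≤ 4.7: 3.5 ≤ 4.7 is true
  institutional cost-share ≥ 39%: 51 ≥ 39 is true
  institution type = R1: national-lab == R1 is false
  support letters ≤ 4: 2 ≤ 4 is true
  NOT IRB approval obtained: no → true
  is a resubmission: yes → true
  requested budget between 709100 USD and 1984073 USD: 1264360 in [709100, 1984073] is true
  PI h-index ≥ 17: 80 ≥ 17 is true
  years since PhD = 39 years: 39 == 39 is true
  project duration = 25 months: 27 == 25 is false
  early-career PI: yes → true
  program area ∈ {bio, chem, physics, social}: bio is in the set → true
  institutional cost-share > 20%: 51 > 20 is true
  requested budget ≥ 2101288 USD: 1264360 ≥ 2101288 is false
  PI h-index ≤ 34: 80 ≤ 34 is false
Combine:
[1.1] true OR true = true
[1.2.2.1] true → true = true
[1.2.2] NOT true = false
[1.2] false OR false = false
[1] true → false = false
[2.1.1.1] true AND true = true
[2.1.1] NOT true = false
[2.1] NOT false = true
[2.2.1.2] true → false = false
[2.2.1] true AND false = false
[2.2] NOT false = true
[2] true AND true = true
[3.1.1] true OR true = true
[3.1] NOT true = false
[3.2.2] false → false (antecedent false ⇒ implication holds) = true
[3.2] true AND true = true
[3] false → true (antecedent false ⇒ implication holds) = true
[root] false AND true AND true = false
Overall: false → declined

Declined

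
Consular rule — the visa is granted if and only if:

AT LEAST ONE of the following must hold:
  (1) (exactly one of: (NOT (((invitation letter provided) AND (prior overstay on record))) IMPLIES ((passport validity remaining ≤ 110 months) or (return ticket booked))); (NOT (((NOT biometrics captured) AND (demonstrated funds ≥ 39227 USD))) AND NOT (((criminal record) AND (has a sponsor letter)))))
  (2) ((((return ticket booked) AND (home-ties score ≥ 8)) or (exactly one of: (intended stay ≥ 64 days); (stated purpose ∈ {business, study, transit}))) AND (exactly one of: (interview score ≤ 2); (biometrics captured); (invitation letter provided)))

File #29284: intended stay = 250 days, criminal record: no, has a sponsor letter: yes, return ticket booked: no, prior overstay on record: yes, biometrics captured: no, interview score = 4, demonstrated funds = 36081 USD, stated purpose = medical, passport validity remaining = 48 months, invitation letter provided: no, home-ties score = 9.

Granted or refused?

Refused

Atomic conditions:
  invitation letter provided: no → false
  prior overstay on record: yes → true
  passport validity remaining ≤ 110 months: 48 ≤ 110 is true
  return ticket booked: no → false
  NOT biometrics captured: no → true
  demonstrated funds ≥ 39227 USD: 36081 ≥ 39227 is false
  criminal record: no → false
  has a sponsor letter: yes → true
  home-ties score ≥ 8: 9 ≥ 8 is true
  intended stay ≥ 64 days: 250 ≥ 64 is true
  stated purpose ∈ {business, study, transit}: medical is not in the set → false
  interview score ≤ 2: 4 ≤ 2 is false
  biometrics captured: no → false
Combine:
[1.1.1.1] false AND true = false
[1.1.1] NOT false = true
[1.1.2] true OR false = true
[1.1] true → true = true
[1.2.1.1] true AND false = false
[1.2.1] NOT false = true
[1.2.2.1] false AND true = false
[1.2.2] NOT false = true
[1.2] true AND true = true
[1] exactly-one(true, true) = false
[2.1.1] false AND true = false
[2.1.2] exactly-one(true, false) = true
[2.1] false OR true = true
[2.2] exactly-one(false, false, false) = false
[2] true AND false = false
[root] false OR false = false
Overall: false → refused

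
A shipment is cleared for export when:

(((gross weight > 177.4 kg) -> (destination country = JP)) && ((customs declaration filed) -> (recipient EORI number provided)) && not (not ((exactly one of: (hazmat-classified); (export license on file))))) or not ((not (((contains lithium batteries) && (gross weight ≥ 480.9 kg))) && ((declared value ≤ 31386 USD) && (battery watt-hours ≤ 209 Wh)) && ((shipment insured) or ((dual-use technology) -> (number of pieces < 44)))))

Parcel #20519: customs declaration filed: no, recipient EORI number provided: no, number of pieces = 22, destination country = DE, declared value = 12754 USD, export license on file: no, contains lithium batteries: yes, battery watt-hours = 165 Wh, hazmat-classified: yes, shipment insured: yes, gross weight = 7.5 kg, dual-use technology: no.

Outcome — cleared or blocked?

Cleared

Atomic conditions:
  gross weight > 177.4 kg: 7.5 > 177.4 is false
  destination country = JP: DE == JP is false
  customs declaration filed: no → false
  recipient EORI number provided: no → false
  hazmat-classified: yes → true
  export license on file: no → false
  contains lithium batteries: yes → true
  gross weight ≥ 480.9 kg: 7.5 ≥ 480.9 is false
  declared value ≤ 31386 USD: 12754 ≤ 31386 is true
  battery watt-hours ≤ 209 Wh: 165 ≤ 209 is true
  shipment insured: yes → true
  dual-use technology: no → false
  number of pieces < 44: 22 < 44 is true
Combine:
[1.1] false → false (antecedent false ⇒ implication holds) = true
[1.2] false → false (antecedent false ⇒ implication holds) = true
[1.3.1.1] exactly-one(true, false) = true
[1.3.1] NOT true = false
[1.3] NOT false = true
[1] true AND true AND true = true
[2.1.1.1] true AND false = false
[2.1.1] NOT false = true
[2.1.2] true AND true = true
[2.1.3.2] false → true (antecedent false ⇒ implication holds) = true
[2.1.3] true OR true = true
[2.1] true AND true AND true = true
[2] NOT true = false
[root] true OR false = true
Overall: true → cleared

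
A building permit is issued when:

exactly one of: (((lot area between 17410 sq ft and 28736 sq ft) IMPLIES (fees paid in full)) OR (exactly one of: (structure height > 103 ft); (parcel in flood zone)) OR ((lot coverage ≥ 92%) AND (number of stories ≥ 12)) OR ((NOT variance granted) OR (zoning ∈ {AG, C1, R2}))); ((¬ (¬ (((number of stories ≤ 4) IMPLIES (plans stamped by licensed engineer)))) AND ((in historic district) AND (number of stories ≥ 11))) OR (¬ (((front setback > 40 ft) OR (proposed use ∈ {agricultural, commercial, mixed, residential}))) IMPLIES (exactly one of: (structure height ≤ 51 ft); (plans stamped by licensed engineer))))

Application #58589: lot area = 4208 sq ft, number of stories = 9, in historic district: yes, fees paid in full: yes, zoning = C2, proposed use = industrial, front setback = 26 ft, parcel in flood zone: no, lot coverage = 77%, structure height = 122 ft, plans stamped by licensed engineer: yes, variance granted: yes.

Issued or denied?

Denied

Atomic conditions:
  lot area between 17410 sq ft and 28736 sq ft: 4208 in [17410, 28736] is false
  fees paid in full: yes → true
  structure height > 103 ft: 122 > 103 is true
  parcel in flood zone: no → false
  lot coverage ≥ 92%: 77 ≥ 92 is false
  number of stories ≥ 12: 9 ≥ 12 is false
  NOT variance granted: yes → false
  zoning ∈ {AG, C1, R2}: C2 is not in the set → false
  number of stories ≤ 4: 9 ≤ 4 is false
  plans stamped by licensed engineer: yes → true
  in historic district: yes → true
  number of stories ≥ 11: 9 ≥ 11 is false
  front setback > 40 ft: 26 > 40 is false
  proposed use ∈ {agricultural, commercial, mixed, residential}: industrial is not in the set → false
  structure height ≤ 51 ft: 122 ≤ 51 is false
Combine:
[1.1] false → true (antecedent false ⇒ implication holds) = true
[1.2] exactly-one(true, false) = true
[1.3] false AND false = false
[1.4] false OR false = false
[1] true OR true OR false OR false = true
[2.1.1.1.1] false → true (antecedent false ⇒ implication holds) = true
[2.1.1.1] NOT true = false
[2.1.1] NOT false = true
[2.1.2] true AND false = false
[2.1] true AND false = false
[2.2.1.1] false OR false = false
[2.2.1] NOT false = true
[2.2.2] exactly-one(false, true) = true
[2.2] true → true = true
[2] false OR true = true
[root] exactly-one(true, true) = false
Overall: false → denied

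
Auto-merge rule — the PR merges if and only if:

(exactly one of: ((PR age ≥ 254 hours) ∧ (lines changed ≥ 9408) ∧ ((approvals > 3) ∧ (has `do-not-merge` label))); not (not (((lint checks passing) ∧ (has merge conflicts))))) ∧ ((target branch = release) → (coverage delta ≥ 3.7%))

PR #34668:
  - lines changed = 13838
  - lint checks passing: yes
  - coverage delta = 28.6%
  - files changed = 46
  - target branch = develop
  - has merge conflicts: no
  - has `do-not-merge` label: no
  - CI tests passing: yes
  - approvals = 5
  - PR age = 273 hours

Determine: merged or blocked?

Atomic conditions:
  PR age ≥ 254 hours: 273 ≥ 254 is true
  lines changed ≥ 9408: 13838 ≥ 9408 is true
  approvals > 3: 5 > 3 is true
  has `do-not-merge` label: no → false
  lint checks passing: yes → true
  has merge conflicts: no → false
  target branch = release: develop == release is false
  coverage delta ≥ 3.7%: 28.6 ≥ 3.7 is true
Combine:
[1.1.3] true AND false = false
[1.1] true AND true AND false = false
[1.2.1.1] true AND false = false
[1.2.1] NOT false = true
[1.2] NOT true = false
[1] exactly-one(false, false) = false
[2] false → true (antecedent false ⇒ implication holds) = true
[root] false AND true = false
Overall: false → blocked

Blocked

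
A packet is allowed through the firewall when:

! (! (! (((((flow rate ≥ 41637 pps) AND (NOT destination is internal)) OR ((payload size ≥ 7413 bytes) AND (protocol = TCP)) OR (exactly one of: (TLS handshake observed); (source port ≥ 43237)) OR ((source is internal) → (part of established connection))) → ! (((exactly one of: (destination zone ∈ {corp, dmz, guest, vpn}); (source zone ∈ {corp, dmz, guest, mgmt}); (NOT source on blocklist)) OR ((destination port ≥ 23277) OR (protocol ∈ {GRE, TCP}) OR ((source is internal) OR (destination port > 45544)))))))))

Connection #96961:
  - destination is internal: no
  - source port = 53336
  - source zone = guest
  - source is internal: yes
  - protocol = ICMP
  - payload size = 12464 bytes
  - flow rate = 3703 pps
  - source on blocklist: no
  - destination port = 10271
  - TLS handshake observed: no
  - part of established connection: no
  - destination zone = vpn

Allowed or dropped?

Atomic conditions:
  flow rate ≥ 41637 pps: 3703 ≥ 41637 is false
  NOT destination is internal: no → true
  payload size ≥ 7413 bytes: 12464 ≥ 7413 is true
  protocol = TCP: ICMP == TCP is false
  TLS handshake observed: no → false
  source port ≥ 43237: 53336 ≥ 43237 is true
  source is internal: yes → true
  part of established connection: no → false
  destination zone ∈ {corp, dmz, guest, vpn}: vpn is in the set → true
  source zone ∈ {corp, dmz, guest, mgmt}: guest is in the set → true
  NOT source on blocklist: no → true
  destination port ≥ 23277: 10271 ≥ 23277 is false
  protocol ∈ {GRE, TCP}: ICMP is not in the set → false
  destination port > 45544: 10271 > 45544 is false
Combine:
[1.1.1.1.1] false AND true = false
[1.1.1.1.2] true AND false = false
[1.1.1.1.3] exactly-one(false, true) = true
[1.1.1.1.4] true → false = false
[1.1.1.1] false OR false OR true OR false = true
[1.1.1.2.1.1] exactly-one(true, true, true) = false
[1.1.1.2.1.2.3] true OR false = true
[1.1.1.2.1.2] false OR false OR true = true
[1.1.1.2.1] false OR true = true
[1.1.1.2] NOT true = false
[1.1.1] true → false = false
[1.1] NOT false = true
[1] NOT true = false
[root] NOT false = true
Overall: true → allowed

Allowed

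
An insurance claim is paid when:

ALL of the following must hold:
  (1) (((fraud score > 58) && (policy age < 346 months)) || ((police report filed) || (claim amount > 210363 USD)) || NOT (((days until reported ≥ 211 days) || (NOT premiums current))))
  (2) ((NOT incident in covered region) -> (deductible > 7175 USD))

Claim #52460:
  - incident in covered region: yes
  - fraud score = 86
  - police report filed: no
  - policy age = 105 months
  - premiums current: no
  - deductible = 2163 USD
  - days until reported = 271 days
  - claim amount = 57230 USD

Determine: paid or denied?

Paid

Atomic conditions:
  fraud score > 58: 86 > 58 is true
  policy age < 346 months: 105 < 346 is true
  police report filed: no → false
  claim amount > 210363 USD: 57230 > 210363 is false
  days until reported ≥ 211 days: 271 ≥ 211 is true
  NOT premiums current: no → true
  NOT incident in covered region: yes → false
  deductible > 7175 USD: 2163 > 7175 is false
Combine:
[1.1] true AND true = true
[1.2] false OR false = false
[1.3.1] true OR true = true
[1.3] NOT true = false
[1] true OR false OR false = true
[2] false → false (antecedent false ⇒ implication holds) = true
[root] true AND true = true
Overall: true → paid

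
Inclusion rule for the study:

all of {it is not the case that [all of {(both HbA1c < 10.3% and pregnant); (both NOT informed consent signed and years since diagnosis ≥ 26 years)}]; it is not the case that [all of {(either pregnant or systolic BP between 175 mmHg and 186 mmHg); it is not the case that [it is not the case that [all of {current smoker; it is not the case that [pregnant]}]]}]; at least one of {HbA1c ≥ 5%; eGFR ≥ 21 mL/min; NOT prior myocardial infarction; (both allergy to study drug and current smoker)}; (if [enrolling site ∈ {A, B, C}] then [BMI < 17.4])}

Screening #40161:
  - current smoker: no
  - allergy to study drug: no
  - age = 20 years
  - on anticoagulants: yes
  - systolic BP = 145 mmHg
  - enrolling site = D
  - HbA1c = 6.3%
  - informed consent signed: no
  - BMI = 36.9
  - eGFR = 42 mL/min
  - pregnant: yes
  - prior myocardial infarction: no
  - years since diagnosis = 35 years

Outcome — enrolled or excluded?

Excluded

Atomic conditions:
  HbA1c < 10.3%: 6.3 < 10.3 is true
  pregnant: yes → true
  NOT informed consent signed: no → true
  years since diagnosis ≥ 26 years: 35 ≥ 26 is true
  systolic BP between 175 mmHg and 186 mmHg: 145 in [175, 186] is false
  current smoker: no → false
  HbA1c ≥ 5%: 6.3 ≥ 5 is true
  eGFR ≥ 21 mL/min: 42 ≥ 21 is true
  NOT prior myocardial infarction: no → true
  allergy to study drug: no → false
  enrolling site ∈ {A, B, C}: D is not in the set → false
  BMI < 17.4: 36.9 < 17.4 is false
Combine:
[1.1.1] true AND true = true
[1.1.2] true AND true = true
[1.1] true AND true = true
[1] NOT true = false
[2.1.1] true OR false = true
[2.1.2.1.1.2] NOT true = false
[2.1.2.1.1] false AND false = false
[2.1.2.1] NOT false = true
[2.1.2] NOT true = false
[2.1] true AND false = false
[2] NOT false = true
[3.4] false AND false = false
[3] true OR true OR true OR false = true
[4] false → false (antecedent false ⇒ implication holds) = true
[root] false AND true AND true AND true = false
Overall: false → excluded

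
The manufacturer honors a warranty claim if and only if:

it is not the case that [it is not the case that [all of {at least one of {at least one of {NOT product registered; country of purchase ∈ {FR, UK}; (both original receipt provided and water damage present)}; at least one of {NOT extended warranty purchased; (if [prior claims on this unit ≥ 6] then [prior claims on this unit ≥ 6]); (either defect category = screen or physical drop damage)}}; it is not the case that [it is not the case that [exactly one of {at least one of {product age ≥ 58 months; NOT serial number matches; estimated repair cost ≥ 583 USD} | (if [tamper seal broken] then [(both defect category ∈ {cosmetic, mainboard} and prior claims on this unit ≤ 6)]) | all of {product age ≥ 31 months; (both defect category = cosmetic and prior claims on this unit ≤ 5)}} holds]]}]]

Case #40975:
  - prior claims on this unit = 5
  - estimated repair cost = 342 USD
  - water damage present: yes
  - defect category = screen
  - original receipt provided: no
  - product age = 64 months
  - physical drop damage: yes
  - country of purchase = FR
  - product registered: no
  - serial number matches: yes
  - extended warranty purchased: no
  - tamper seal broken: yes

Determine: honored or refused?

Atomic conditions:
  NOT product registered: no → true
  country of purchase ∈ {FR, UK}: FR is in the set → true
  original receipt provided: no → false
  water damage present: yes → true
  NOT extended warranty purchased: no → true
  prior claims on this unit ≥ 6: 5 ≥ 6 is false
  defect category = screen: screen == screen is true
  physical drop damage: yes → true
  product age ≥ 58 months: 64 ≥ 58 is true
  NOT serial number matches: yes → false
  estimated repair cost ≥ 583 USD: 342 ≥ 583 is false
  tamper seal broken: yes → true
  defect category ∈ {cosmetic, mainboard}: screen is not in the set → false
  prior claims on this unit ≤ 6: 5 ≤ 6 is true
  product age ≥ 31 months: 64 ≥ 31 is true
  defect category = cosmetic: screen == cosmetic is false
  prior claims on this unit ≤ 5: 5 ≤ 5 is true
Combine:
[1.1.1.1.3] false AND true = false
[1.1.1.1] true OR true OR false = true
[1.1.1.2.2] false → false (antecedent false ⇒ implication holds) = true
[1.1.1.2.3] true OR true = true
[1.1.1.2] true OR true OR true = true
[1.1.1] true OR true = true
[1.1.2.1.1.1] true OR false OR false = true
[1.1.2.1.1.2.2] false AND true = false
[1.1.2.1.1.2] true → false = false
[1.1.2.1.1.3.2] false AND true = false
[1.1.2.1.1.3] true AND false = false
[1.1.2.1.1] exactly-one(true, false, false) = true
[1.1.2.1] NOT true = false
[1.1.2] NOT false = true
[1.1] true AND true = true
[1] NOT true = false
[root] NOT false = true
Overall: true → honored

Honored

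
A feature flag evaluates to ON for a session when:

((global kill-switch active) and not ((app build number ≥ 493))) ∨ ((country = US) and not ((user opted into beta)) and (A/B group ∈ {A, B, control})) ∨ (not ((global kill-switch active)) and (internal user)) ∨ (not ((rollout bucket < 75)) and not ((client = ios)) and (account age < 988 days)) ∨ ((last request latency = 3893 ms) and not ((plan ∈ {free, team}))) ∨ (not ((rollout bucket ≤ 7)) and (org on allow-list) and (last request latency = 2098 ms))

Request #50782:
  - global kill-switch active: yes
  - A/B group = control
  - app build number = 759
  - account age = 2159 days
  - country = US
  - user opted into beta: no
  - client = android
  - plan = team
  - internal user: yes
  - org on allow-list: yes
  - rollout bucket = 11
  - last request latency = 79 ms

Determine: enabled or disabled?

Atomic conditions:
  global kill-switch active: yes → true
  app build number ≥ 493: 759 ≥ 493 is true
  country = US: US == US is true
  user opted into beta: no → false
  A/B group ∈ {A, B, control}: control is in the set → true
  internal user: yes → true
  rollout bucket < 75: 11 < 75 is true
  client = ios: android == ios is false
  account age < 988 days: 2159 < 988 is false
  last request latency = 3893 ms: 79 == 3893 is false
  plan ∈ {free, team}: team is in the set → true
  rollout bucket ≤ 7: 11 ≤ 7 is false
  org on allow-list: yes → true
  last request latency = 2098 ms: 79 == 2098 is false
Combine:
[1.2] NOT true = false
[1] true AND false = false
[2.2] NOT false = true
[2] true AND true AND true = true
[3.1] NOT true = false
[3] false AND true = false
[4.1] NOT true = false
[4.2] NOT false = true
[4] false AND true AND false = false
[5.2] NOT true = false
[5] false AND false = false
[6.1] NOT false = true
[6] true AND true AND false = false
[root] false OR true OR false OR false OR false OR false = true
Overall: true → enabled

Enabled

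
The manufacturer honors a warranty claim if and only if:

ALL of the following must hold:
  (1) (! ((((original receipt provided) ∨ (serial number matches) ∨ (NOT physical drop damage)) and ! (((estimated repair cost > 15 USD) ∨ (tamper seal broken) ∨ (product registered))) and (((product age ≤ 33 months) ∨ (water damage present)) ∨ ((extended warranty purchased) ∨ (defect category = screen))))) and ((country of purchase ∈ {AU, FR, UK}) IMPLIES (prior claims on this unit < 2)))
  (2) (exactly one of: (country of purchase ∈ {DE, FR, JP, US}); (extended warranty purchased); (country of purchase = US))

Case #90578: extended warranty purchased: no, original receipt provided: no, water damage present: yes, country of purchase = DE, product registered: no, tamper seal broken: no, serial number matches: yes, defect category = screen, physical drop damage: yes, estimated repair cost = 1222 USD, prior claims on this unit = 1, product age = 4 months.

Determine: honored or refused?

Honored

Atomic conditions:
  original receipt provided: no → false
  serial number matches: yes → true
  NOT physical drop damage: yes → false
  estimated repair cost > 15 USD: 1222 > 15 is true
  tamper seal broken: no → false
  product registered: no → false
  product age ≤ 33 months: 4 ≤ 33 is true
  water damage present: yes → true
  extended warranty purchased: no → false
  defect category = screen: screen == screen is true
  country of purchase ∈ {AU, FR, UK}: DE is not in the set → false
  prior claims on this unit < 2: 1 < 2 is true
  country of purchase ∈ {DE, FR, JP, US}: DE is in the set → true
  country of purchase = US: DE == US is false
Combine:
[1.1.1.1] false OR true OR false = true
[1.1.1.2.1] true OR false OR false = true
[1.1.1.2] NOT true = false
[1.1.1.3.1] true OR true = true
[1.1.1.3.2] false OR true = true
[1.1.1.3] true OR true = true
[1.1.1] true AND false AND true = false
[1.1] NOT false = true
[1.2] false → true (antecedent false ⇒ implication holds) = true
[1] true AND true = true
[2] exactly-one(true, false, false) = true
[root] true AND true = true
Overall: true → honored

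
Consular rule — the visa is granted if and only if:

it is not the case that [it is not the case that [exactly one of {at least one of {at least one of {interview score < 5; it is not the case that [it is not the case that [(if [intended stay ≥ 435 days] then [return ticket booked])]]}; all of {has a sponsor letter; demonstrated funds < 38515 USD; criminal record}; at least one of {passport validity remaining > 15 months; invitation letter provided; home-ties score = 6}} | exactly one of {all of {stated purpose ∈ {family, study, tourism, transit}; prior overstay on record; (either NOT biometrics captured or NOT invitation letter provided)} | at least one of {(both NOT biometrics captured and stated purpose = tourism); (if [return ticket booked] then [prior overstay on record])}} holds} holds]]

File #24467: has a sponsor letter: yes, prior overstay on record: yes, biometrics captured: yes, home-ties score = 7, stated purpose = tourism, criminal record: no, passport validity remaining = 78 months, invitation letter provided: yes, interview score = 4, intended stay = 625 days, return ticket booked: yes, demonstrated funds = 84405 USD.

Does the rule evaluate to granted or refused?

Refused

Atomic conditions:
  interview score < 5: 4 < 5 is true
  intended stay ≥ 435 days: 625 ≥ 435 is true
  return ticket booked: yes → true
  has a sponsor letter: yes → true
  demonstrated funds < 38515 USD: 84405 < 38515 is false
  criminal record: no → false
  passport validity remaining > 15 months: 78 > 15 is true
  invitation letter provided: yes → true
  home-ties score = 6: 7 == 6 is false
  stated purpose ∈ {family, study, tourism, transit}: tourism is in the set → true
  prior overstay on record: yes → true
  NOT biometrics captured: yes → false
  NOT invitation letter provided: yes → false
  stated purpose = tourism: tourism == tourism is true
Combine:
[1.1.1.1.2.1.1] true → true = true
[1.1.1.1.2.1] NOT true = false
[1.1.1.1.2] NOT false = true
[1.1.1.1] true OR true = true
[1.1.1.2] true AND false AND false = false
[1.1.1.3] true OR true OR false = true
[1.1.1] true OR false OR true = true
[1.1.2.1.3] false OR false = false
[1.1.2.1] true AND true AND false = false
[1.1.2.2.1] false AND true = false
[1.1.2.2.2] true → true = true
[1.1.2.2] false OR true = true
[1.1.2] exactly-one(false, true) = true
[1.1] exactly-one(true, true) = false
[1] NOT false = true
[root] NOT true = false
Overall: false → refused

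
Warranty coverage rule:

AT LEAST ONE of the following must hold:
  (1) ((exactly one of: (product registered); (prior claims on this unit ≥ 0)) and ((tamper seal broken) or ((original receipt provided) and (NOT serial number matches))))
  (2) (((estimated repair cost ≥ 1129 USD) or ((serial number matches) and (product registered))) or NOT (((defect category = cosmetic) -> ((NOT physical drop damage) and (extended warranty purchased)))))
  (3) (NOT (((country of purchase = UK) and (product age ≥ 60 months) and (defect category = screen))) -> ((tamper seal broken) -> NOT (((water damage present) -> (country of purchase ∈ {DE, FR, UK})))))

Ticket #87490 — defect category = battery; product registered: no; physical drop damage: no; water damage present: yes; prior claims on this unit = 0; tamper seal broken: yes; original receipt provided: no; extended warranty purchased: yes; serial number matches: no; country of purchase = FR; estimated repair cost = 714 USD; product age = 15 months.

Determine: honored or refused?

Atomic conditions:
  product registered: no → false
  prior claims on this unit ≥ 0: 0 ≥ 0 is true
  tamper seal broken: yes → true
  original receipt provided: no → false
  NOT serial number matches: no → true
  estimated repair cost ≥ 1129 USD: 714 ≥ 1129 is false
  serial number matches: no → false
  defect category = cosmetic: battery == cosmetic is false
  NOT physical drop damage: no → true
  extended warranty purchased: yes → true
  country of purchase = UK: FR == UK is false
  product age ≥ 60 months: 15 ≥ 60 is false
  defect category = screen: battery == screen is false
  water damage present: yes → true
  country of purchase ∈ {DE, FR, UK}: FR is in the set → true
Combine:
[1.1] exactly-one(false, true) = true
[1.2.2] false AND true = false
[1.2] true OR false = true
[1] true AND true = true
[2.1.2] false AND false = false
[2.1] false OR false = false
[2.2.1.2] true AND true = true
[2.2.1] false → true (antecedent false ⇒ implication holds) = true
[2.2] NOT true = false
[2] false OR false = false
[3.1.1] false AND false AND false = false
[3.1] NOT false = true
[3.2.2.1] true → true = true
[3.2.2] NOT true = false
[3.2] true → false = false
[3] true → false = false
[root] true OR false OR false = true
Overall: true → honored

Honored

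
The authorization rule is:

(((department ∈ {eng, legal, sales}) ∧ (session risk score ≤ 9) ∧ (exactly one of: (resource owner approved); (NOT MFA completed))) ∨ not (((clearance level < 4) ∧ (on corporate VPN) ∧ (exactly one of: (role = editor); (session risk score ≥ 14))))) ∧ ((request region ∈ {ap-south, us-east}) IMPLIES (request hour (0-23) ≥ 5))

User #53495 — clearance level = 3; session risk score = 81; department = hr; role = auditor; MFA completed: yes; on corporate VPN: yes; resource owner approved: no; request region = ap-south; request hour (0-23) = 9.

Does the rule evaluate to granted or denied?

Atomic conditions:
  department ∈ {eng, legal, sales}: hr is not in the set → false
  session risk score ≤ 9: 81 ≤ 9 is false
  resource owner approved: no → false
  NOT MFA completed: yes → false
  clearance level < 4: 3 < 4 is true
  on corporate VPN: yes → true
  role = editor: auditor == editor is false
  session risk score ≥ 14: 81 ≥ 14 is true
  request region ∈ {ap-south, us-east}: ap-south is in the set → true
  request hour (0-23) ≥ 5: 9 ≥ 5 is true
Combine:
[1.1.3] exactly-one(false, false) = false
[1.1] false AND false AND false = false
[1.2.1.3] exactly-one(false, true) = true
[1.2.1] true AND true AND true = true
[1.2] NOT true = false
[1] false OR false = false
[2] true → true = true
[root] false AND true = false
Overall: false → denied

Denied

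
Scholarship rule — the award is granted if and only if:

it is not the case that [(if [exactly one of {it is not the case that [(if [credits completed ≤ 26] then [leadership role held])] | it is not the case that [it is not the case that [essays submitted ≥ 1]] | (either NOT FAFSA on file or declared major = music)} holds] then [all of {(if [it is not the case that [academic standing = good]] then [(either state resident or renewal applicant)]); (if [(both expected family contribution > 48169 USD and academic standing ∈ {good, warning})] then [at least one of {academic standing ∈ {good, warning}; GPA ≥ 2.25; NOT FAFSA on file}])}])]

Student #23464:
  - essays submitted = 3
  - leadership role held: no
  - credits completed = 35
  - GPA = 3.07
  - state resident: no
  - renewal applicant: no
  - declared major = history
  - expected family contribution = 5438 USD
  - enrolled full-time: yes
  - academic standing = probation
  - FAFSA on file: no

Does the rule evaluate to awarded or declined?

Atomic conditions:
  credits completed ≤ 26: 35 ≤ 26 is false
  leadership role held: no → false
  essays submitted ≥ 1: 3 ≥ 1 is true
  NOT FAFSA on file: no → true
  declared major = music: history == music is false
  academic standing = good: probation == good is false
  state resident: no → false
  renewal applicant: no → false
  expected family contribution > 48169 USD: 5438 > 48169 is false
  academic standing ∈ {good, warning}: probation is not in the set → false
  GPA ≥ 2.25: 3.07 ≥ 2.25 is true
Combine:
[1.1.1.1] false → false (antecedent false ⇒ implication holds) = true
[1.1.1] NOT true = false
[1.1.2.1] NOT true = false
[1.1.2] NOT false = true
[1.1.3] true OR false = true
[1.1] exactly-one(false, true, true) = false
[1.2.1.1] NOT false = true
[1.2.1.2] false OR false = false
[1.2.1] true → false = false
[1.2.2.1] false AND false = false
[1.2.2.2] false OR true OR true = true
[1.2.2] false → true (antecedent false ⇒ implication holds) = true
[1.2] false AND true = false
[1] false → false (antecedent false ⇒ implication holds) = true
[root] NOT true = false
Overall: false → declined

Declined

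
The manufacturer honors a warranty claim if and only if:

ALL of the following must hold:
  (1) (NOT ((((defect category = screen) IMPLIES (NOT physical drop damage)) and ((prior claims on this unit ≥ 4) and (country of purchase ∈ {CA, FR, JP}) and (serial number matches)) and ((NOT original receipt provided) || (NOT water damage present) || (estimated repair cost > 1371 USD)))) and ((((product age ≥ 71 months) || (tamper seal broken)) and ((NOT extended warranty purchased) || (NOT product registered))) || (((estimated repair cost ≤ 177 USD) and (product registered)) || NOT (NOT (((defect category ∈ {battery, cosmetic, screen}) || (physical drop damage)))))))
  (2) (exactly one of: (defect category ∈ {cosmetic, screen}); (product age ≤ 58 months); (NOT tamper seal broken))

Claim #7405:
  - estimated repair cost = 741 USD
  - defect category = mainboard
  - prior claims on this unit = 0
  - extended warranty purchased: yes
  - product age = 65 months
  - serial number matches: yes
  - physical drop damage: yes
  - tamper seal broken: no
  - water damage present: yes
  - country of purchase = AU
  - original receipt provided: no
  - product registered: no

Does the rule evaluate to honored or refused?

Atomic conditions:
  defect category = screen: mainboard == screen is false
  NOT physical drop damage: yes → false
  prior claims on this unit ≥ 4: 0 ≥ 4 is false
  country of purchase ∈ {CA, FR, JP}: AU is not in the set → false
  serial number matches: yes → true
  NOT original receipt provided: no → true
  NOT water damage present: yes → false
  estimated repair cost > 1371 USD: 741 > 1371 is false
  product age ≥ 71 months: 65 ≥ 71 is false
  tamper seal broken: no → false
  NOT extended warranty purchased: yes → false
  NOT product registered: no → true
  estimated repair cost ≤ 177 USD: 741 ≤ 177 is false
  product registered: no → false
  defect category ∈ {battery, cosmetic, screen}: mainboard is not in the set → false
  physical drop damage: yes → true
  defect category ∈ {cosmetic, screen}: mainboard is not in the set → false
  product age ≤ 58 months: 65 ≤ 58 is false
  NOT tamper seal broken: no → true
Combine:
[1.1.1.1] false → false (antecedent false ⇒ implication holds) = true
[1.1.1.2] false AND false AND true = false
[1.1.1.3] true OR false OR false = true
[1.1.1] true AND false AND true = false
[1.1] NOT false = true
[1.2.1.1] false OR false = false
[1.2.1.2] false OR true = true
[1.2.1] false AND true = false
[1.2.2.1] false AND false = false
[1.2.2.2.1.1] false OR true = true
[1.2.2.2.1] NOT true = false
[1.2.2.2] NOT false = true
[1.2.2] false OR true = true
[1.2] false OR true = true
[1] true AND true = true
[2] exactly-one(false, false, true) = true
[root] true AND true = true
Overall: true → honored

Honored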